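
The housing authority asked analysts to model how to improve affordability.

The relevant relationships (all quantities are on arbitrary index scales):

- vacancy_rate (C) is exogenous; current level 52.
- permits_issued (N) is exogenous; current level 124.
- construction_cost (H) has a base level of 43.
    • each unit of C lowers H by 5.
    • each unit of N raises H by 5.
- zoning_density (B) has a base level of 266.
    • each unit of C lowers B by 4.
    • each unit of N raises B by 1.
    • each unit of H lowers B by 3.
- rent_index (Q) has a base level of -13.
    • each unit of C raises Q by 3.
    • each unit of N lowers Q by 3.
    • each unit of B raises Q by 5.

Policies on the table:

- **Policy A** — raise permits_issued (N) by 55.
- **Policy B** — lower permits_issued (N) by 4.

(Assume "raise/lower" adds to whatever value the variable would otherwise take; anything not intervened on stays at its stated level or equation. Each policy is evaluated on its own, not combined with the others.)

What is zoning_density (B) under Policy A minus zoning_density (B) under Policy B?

Policy A (N + 55):
  C = 52
  N = 124 + 55 = 179
  H = 43 − 5·52 + 5·179 = 678
  B = 266 − 4·52 + 179 − 3·678 = -1797
Policy B (N − 4):
  C = 52
  N = 124 − 4 = 120
  H = 43 − 5·52 + 5·120 = 383
  B = 266 − 4·52 + 120 − 3·383 = -971
B: -1797 − (-971) = -826

-826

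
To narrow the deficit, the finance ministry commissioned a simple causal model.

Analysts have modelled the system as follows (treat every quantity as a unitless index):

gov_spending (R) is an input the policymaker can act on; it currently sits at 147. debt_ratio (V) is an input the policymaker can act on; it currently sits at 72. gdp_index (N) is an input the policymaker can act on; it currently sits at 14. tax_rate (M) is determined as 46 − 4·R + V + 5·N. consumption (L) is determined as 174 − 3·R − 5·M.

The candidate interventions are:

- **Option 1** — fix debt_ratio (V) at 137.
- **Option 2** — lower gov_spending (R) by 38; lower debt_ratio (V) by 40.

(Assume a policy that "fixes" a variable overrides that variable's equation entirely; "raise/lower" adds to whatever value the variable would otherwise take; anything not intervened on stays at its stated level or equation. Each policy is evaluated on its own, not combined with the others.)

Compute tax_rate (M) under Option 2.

-288

Option 2 (R − 38, V − 40):
  R = 147 − 38 = 109
  V = 72 − 40 = 32
  N = 14
  M = 46 − 4·109 + 32 + 5·14 = -288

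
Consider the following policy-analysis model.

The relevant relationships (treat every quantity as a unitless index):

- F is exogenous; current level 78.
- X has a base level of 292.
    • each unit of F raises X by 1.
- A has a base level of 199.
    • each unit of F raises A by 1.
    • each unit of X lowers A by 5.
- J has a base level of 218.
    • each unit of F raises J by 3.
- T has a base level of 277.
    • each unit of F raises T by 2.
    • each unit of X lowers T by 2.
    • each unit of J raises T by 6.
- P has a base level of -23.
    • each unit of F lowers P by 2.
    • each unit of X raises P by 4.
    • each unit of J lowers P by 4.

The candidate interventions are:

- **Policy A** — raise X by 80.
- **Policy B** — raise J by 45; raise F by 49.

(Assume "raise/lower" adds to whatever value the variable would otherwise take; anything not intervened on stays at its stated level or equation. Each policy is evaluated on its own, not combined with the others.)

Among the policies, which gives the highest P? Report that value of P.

Policy A (X + 80):
  F = 78
  X = 292 + 78 (+80 from intervention) = 450
  J = 218 + 3·78 = 452
  P = -23 − 2·78 + 4·450 − 4·452 = -187
Policy B (J + 45, F + 49):
  F = 78 + 49 = 127
  X = 292 + 127 = 419
  J = 218 + 3·127 (+45 from intervention) = 644
  P = -23 − 2·127 + 4·419 − 4·644 = -1177
Comparing — Policy A: P=-187, Policy B: P=-1177. Highest is -187 (Policy A).

-187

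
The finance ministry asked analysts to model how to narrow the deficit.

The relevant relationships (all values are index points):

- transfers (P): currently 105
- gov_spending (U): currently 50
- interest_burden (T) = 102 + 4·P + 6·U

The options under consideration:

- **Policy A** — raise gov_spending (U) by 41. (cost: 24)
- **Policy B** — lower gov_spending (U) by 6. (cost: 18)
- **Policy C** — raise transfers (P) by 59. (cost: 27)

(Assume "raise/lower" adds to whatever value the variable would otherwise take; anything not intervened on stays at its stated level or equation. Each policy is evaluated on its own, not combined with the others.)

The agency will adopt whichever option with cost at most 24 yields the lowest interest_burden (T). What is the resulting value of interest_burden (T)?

786

Policy A (U + 41):
  P = 105
  U = 50 + 41 = 91
  T = 102 + 4·105 + 6·91 = 1068
Policy B (U − 6):
  P = 105
  U = 50 − 6 = 44
  T = 102 + 4·105 + 6·44 = 786
Comparing — Policy A: T=1068, Policy B: T=786. Lowest is 786 (Policy B).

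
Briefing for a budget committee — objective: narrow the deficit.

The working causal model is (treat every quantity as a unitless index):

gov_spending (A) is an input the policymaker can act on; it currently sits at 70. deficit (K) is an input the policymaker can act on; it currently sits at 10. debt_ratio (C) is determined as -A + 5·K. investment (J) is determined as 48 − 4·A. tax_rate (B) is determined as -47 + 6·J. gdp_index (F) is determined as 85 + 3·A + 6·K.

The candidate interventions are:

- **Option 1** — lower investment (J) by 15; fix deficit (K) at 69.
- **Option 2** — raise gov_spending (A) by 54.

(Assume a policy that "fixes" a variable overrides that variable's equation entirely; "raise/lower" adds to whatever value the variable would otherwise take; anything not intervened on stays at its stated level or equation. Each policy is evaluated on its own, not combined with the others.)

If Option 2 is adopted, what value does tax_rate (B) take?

Option 2 (A + 54):
  A = 70 + 54 = 124
  J = 48 − 4·124 = -448
  B = -47 + 6·(-448) = -2735

-2735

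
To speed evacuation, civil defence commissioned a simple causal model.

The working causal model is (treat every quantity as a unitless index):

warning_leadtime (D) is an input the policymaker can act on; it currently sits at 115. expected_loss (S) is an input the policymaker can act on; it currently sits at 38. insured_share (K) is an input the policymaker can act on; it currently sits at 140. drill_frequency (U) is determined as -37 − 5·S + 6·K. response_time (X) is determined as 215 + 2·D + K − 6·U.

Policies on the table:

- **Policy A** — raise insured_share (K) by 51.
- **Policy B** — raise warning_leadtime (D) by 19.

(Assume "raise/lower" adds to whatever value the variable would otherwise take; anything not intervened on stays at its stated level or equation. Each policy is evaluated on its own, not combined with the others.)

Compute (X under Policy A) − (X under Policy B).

-1823

Policy A (K + 51):
  D = 115
  S = 38
  K = 140 + 51 = 191
  U = -37 − 5·38 + 6·191 = 919
  X = 215 + 2·115 + 191 − 6·919 = -4878
Policy B (D + 19):
  D = 115 + 19 = 134
  S = 38
  K = 140
  U = -37 − 5·38 + 6·140 = 613
  X = 215 + 2·134 + 140 − 6·613 = -3055
X: -4878 − (-3055) = -1823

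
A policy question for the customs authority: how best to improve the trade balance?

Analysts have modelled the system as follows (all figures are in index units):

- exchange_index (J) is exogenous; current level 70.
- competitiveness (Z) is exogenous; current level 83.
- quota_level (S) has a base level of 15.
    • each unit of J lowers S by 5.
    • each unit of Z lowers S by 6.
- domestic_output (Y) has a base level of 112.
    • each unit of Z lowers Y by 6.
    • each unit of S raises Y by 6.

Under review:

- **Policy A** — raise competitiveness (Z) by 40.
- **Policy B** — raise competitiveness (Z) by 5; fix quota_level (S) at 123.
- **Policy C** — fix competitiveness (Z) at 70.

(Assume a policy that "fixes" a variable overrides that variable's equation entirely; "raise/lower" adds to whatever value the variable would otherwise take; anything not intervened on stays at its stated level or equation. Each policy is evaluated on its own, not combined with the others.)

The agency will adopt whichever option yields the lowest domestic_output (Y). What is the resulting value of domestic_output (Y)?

Policy A (Z + 40):
  J = 70
  Z = 83 + 40 = 123
  S = 15 − 5·70 − 6·123 = -1073
  Y = 112 − 6·123 + 6·(-1073) = -7064
Policy B (Z + 5, S := 123):
  J = 70
  Z = 83 + 5 = 88
  S = 123
  Y = 112 − 6·88 + 6·123 = 322
Policy C (Z := 70):
  J = 70
  Z = 70
  S = 15 − 5·70 − 6·70 = -755
  Y = 112 − 6·70 + 6·(-755) = -4838
Comparing — Policy A: Y=-7064, Policy B: Y=322, Policy C: Y=-4838. Lowest is -7064 (Policy A).

-7064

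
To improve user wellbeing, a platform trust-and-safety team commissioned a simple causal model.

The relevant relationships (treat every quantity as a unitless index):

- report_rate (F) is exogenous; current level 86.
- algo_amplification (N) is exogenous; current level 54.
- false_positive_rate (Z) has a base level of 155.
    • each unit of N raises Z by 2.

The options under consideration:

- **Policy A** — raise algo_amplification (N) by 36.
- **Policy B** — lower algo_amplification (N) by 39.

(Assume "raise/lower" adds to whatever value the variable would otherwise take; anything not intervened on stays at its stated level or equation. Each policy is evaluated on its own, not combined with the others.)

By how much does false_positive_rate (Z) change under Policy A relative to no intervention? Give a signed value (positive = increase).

Baseline:
  N = 54
  Z = 155 + 2·54 = 263
Policy A (N + 36):
  N = 54 + 36 = 90
  Z = 155 + 2·90 = 335
Change in Z: 335 − 263 = 72

72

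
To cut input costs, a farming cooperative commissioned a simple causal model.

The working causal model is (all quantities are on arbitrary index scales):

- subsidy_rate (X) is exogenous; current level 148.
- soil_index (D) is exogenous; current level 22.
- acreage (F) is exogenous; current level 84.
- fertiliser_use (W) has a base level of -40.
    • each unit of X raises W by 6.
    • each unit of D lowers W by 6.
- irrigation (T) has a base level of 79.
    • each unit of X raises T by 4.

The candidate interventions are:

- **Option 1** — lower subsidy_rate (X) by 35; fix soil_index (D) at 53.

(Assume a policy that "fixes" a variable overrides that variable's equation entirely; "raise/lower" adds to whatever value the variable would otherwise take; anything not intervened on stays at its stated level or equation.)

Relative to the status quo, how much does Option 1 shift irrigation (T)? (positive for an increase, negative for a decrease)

-140

Baseline:
  X = 148
  T = 79 + 4·148 = 671
Option 1 (X − 35, D := 53):
  X = 148 − 35 = 113
  T = 79 + 4·113 = 531
Change in T: 531 − 671 = -140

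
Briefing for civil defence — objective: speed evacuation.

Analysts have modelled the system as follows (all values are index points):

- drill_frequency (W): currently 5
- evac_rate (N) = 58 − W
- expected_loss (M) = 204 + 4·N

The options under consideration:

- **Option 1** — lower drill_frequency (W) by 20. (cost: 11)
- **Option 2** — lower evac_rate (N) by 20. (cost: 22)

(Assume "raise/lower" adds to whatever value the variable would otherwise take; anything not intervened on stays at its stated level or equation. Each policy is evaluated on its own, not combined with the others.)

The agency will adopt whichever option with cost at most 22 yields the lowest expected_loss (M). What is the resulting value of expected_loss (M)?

336

Option 1 (W − 20):
  W = 5 − 20 = -15
  N = 58 − (-15) = 73
  M = 204 + 4·73 = 496
Option 2 (N − 20):
  W = 5
  N = 58 − 5 (−20 from intervention) = 33
  M = 204 + 4·33 = 336
Comparing — Option 1: M=496, Option 2: M=336. Lowest is 336 (Option 2).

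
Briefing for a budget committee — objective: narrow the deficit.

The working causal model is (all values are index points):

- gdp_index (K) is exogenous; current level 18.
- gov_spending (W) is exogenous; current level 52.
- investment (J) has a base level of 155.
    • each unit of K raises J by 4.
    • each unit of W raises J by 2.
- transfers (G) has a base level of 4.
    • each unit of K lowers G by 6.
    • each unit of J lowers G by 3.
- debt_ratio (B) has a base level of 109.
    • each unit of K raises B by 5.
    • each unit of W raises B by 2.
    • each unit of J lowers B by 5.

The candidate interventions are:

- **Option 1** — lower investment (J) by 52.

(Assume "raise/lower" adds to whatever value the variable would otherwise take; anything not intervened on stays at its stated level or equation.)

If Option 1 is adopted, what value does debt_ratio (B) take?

-1092

Option 1 (J − 52):
  K = 18
  W = 52
  J = 155 + 4·18 + 2·52 (−52 from intervention) = 279
  B = 109 + 5·18 + 2·52 − 5·279 = -1092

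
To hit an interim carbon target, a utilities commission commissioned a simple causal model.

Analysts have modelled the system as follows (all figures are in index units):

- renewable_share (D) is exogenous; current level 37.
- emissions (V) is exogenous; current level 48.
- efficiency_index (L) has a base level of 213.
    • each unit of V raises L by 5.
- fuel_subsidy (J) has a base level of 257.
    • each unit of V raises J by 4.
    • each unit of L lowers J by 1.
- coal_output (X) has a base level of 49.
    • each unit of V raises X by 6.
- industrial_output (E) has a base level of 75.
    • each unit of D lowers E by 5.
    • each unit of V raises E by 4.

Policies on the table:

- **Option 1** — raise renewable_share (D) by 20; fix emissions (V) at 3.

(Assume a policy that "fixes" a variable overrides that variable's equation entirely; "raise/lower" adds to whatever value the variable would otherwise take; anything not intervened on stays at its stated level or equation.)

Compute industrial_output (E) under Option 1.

Option 1 (D + 20, V := 3):
  D = 37 + 20 = 57
  V = 3
  E = 75 − 5·57 + 4·3 = -198

-198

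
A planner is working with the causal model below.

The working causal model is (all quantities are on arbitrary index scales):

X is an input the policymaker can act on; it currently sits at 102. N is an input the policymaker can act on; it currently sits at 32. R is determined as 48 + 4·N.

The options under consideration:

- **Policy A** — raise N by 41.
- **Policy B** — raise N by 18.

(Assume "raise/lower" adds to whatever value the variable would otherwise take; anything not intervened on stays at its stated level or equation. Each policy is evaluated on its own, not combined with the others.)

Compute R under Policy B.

Policy B (N + 18):
  N = 32 + 18 = 50
  R = 48 + 4·50 = 248

248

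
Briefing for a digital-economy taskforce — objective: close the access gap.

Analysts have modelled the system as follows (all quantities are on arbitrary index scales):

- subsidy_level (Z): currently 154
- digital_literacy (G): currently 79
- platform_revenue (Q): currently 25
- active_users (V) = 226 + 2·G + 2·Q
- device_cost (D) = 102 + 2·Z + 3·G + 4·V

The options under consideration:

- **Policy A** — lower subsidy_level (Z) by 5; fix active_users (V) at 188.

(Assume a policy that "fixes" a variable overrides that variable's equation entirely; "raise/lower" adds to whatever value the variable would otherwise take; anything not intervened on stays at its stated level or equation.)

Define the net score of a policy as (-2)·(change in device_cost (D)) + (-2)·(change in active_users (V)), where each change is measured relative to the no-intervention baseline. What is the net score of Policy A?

2480

Baseline:
  Z = 154
  G = 79
  Q = 25
  V = 226 + 2·79 + 2·25 = 434
  D = 102 + 2·154 + 3·79 + 4·434 = 2383
Policy A (Z − 5, V := 188):
  Z = 154 − 5 = 149
  G = 79
  Q = 25
  V = 188
  D = 102 + 2·149 + 3·79 + 4·188 = 1389
ΔD = 1389 − 2383 = -994; ΔV = 188 − 434 = -246
Score = (-2)·(-994) + (-2)·(-246) = 2480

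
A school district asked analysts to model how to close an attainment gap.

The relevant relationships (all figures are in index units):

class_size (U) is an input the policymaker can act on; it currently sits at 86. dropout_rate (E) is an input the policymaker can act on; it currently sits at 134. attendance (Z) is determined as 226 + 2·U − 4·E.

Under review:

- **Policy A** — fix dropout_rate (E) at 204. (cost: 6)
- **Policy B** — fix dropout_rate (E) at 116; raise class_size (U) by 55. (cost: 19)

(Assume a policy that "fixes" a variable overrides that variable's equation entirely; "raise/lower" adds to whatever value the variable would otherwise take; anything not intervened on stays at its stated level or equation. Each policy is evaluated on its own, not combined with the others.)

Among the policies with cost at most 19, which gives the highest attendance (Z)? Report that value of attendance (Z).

44

Policy A (E := 204):
  U = 86
  E = 204
  Z = 226 + 2·86 − 4·204 = -418
Policy B (E := 116, U + 55):
  U = 86 + 55 = 141
  E = 116
  Z = 226 + 2·141 − 4·116 = 44
Comparing — Policy A: Z=-418, Policy B: Z=44. Highest is 44 (Policy B).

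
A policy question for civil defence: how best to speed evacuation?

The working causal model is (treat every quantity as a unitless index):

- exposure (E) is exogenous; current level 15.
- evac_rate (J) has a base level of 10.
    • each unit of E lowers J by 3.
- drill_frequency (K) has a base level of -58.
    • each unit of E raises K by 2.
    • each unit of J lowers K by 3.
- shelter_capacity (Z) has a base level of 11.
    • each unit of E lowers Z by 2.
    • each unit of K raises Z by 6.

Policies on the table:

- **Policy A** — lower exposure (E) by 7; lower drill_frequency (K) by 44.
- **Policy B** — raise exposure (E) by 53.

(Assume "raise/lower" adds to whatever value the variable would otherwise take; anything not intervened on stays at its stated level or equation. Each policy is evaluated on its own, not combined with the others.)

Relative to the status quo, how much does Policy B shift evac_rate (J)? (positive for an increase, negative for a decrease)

Baseline:
  E = 15
  J = 10 − 3·15 = -35
Policy B (E + 53):
  E = 15 + 53 = 68
  J = 10 − 3·68 = -194
Change in J: -194 − (-35) = -159

-159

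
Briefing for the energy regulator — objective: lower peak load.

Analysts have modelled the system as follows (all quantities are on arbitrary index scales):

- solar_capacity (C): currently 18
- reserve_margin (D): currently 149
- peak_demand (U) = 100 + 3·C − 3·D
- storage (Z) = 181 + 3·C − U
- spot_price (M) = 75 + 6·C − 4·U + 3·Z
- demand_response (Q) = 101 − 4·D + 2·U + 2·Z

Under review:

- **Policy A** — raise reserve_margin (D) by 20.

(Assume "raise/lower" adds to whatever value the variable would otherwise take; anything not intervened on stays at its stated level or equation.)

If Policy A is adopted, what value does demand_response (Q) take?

-105

Policy A (D + 20):
  C = 18
  D = 149 + 20 = 169
  U = 100 + 3·18 − 3·169 = -353
  Z = 181 + 3·18 − (-353) = 588
  Q = 101 − 4·169 + 2·(-353) + 2·588 = -105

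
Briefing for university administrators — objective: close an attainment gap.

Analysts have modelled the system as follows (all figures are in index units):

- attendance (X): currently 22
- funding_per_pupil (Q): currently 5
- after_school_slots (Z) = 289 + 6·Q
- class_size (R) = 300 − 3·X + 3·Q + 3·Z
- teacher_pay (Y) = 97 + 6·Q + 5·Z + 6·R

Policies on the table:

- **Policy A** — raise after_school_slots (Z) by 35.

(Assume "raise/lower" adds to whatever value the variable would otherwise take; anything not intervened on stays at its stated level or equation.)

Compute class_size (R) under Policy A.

1311

Policy A (Z + 35):
  X = 22
  Q = 5
  Z = 289 + 6·5 (+35 from intervention) = 354
  R = 300 − 3·22 + 3·5 + 3·354 = 1311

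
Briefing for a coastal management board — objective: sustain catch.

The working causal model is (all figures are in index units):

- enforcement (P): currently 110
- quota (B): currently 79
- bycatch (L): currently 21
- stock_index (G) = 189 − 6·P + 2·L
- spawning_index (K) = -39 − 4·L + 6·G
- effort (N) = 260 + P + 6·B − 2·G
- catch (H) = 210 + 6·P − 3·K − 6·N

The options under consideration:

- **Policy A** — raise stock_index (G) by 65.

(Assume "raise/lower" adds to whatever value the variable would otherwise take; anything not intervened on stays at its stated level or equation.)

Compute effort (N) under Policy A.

1572

Policy A (G + 65):
  P = 110
  B = 79
  L = 21
  G = 189 − 6·110 + 2·21 (+65 from intervention) = -364
  N = 260 + 110 + 6·79 − 2·(-364) = 1572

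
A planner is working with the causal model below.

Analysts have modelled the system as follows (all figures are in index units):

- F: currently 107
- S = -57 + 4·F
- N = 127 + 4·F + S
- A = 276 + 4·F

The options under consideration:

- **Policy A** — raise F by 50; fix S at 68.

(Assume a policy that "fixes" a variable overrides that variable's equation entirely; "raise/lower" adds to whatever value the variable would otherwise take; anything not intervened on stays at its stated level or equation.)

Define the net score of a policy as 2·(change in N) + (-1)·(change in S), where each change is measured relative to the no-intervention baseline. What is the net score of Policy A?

Baseline:
  F = 107
  S = -57 + 4·107 = 371
  N = 127 + 4·107 + 371 = 926
Policy A (F + 50, S := 68):
  F = 107 + 50 = 157
  S = 68
  N = 127 + 4·157 + 68 = 823
ΔN = 823 − 926 = -103; ΔS = 68 − 371 = -303
Score = 2·(-103) + (-1)·(-303) = 97

97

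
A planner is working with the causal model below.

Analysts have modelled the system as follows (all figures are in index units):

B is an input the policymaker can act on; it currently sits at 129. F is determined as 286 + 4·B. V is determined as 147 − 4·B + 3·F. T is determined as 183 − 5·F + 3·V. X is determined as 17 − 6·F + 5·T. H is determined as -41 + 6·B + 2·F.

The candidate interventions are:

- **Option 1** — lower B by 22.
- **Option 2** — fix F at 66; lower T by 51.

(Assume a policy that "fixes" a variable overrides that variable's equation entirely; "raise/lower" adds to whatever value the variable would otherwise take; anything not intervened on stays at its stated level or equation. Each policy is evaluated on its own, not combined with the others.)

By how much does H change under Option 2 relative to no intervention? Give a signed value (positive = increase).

-1472

Baseline:
  B = 129
  F = 286 + 4·129 = 802
  H = -41 + 6·129 + 2·802 = 2337
Option 2 (F := 66, T − 51):
  B = 129
  F = 66
  H = -41 + 6·129 + 2·66 = 865
Change in H: 865 − 2337 = -1472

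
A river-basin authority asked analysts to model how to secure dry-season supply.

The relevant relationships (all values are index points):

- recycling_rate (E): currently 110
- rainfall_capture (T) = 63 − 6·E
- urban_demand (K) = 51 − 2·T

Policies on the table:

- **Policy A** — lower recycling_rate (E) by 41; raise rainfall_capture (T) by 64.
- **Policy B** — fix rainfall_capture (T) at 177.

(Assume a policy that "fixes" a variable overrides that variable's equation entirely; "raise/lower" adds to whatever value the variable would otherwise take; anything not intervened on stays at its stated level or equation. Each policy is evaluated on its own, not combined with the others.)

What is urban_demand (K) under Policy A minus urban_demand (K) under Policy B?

928

Policy A (E − 41, T + 64):
  E = 110 − 41 = 69
  T = 63 − 6·69 (+64 from intervention) = -287
  K = 51 − 2·(-287) = 625
Policy B (T := 177):
  E = 110
  T = 177
  K = 51 − 2·177 = -303
K: 625 − (-303) = 928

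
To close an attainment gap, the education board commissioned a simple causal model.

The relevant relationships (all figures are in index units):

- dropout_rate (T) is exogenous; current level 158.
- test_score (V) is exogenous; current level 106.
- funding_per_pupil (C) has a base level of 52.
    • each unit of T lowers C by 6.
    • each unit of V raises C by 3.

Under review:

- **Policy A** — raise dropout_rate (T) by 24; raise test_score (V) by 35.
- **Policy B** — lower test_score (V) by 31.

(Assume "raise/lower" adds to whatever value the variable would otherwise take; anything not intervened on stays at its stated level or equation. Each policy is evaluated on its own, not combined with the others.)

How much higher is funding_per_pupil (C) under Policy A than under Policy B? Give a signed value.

Policy A (T + 24, V + 35):
  T = 158 + 24 = 182
  V = 106 + 35 = 141
  C = 52 − 6·182 + 3·141 = -617
Policy B (V − 31):
  T = 158
  V = 106 − 31 = 75
  C = 52 − 6·158 + 3·75 = -671
C: -617 − (-671) = 54

54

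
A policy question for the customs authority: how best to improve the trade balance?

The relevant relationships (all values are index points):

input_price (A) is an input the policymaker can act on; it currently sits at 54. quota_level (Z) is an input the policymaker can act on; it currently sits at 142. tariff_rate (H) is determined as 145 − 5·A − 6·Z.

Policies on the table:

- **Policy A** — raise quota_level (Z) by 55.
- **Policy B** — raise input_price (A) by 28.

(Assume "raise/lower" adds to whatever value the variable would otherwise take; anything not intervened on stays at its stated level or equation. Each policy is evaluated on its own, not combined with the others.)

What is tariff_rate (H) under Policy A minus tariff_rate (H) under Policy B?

-190

Policy A (Z + 55):
  A = 54
  Z = 142 + 55 = 197
  H = 145 − 5·54 − 6·197 = -1307
Policy B (A + 28):
  A = 54 + 28 = 82
  Z = 142
  H = 145 − 5·82 − 6·142 = -1117
H: -1307 − (-1117) = -190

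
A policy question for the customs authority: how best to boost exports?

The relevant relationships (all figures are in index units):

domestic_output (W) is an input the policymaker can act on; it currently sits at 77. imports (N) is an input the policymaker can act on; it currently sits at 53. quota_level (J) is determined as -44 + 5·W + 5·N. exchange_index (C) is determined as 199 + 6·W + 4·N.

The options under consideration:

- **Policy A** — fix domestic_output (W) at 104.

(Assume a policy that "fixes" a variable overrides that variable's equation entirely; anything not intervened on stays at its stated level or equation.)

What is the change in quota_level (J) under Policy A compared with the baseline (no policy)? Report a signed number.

135

Baseline:
  W = 77
  N = 53
  J = -44 + 5·77 + 5·53 = 606
Policy A (W := 104):
  W = 104
  N = 53
  J = -44 + 5·104 + 5·53 = 741
Change in J: 741 − 606 = 135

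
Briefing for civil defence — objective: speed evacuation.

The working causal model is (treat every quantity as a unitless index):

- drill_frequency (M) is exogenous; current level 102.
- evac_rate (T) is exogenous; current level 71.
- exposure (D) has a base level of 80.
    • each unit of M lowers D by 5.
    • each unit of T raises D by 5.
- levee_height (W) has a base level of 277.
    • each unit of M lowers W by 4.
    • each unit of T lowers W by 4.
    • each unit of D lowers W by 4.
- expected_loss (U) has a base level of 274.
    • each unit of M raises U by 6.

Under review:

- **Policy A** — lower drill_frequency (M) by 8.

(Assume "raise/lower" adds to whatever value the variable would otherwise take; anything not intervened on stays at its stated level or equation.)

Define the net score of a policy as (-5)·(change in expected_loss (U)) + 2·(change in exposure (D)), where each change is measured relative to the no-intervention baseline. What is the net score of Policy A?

Baseline:
  M = 102
  T = 71
  D = 80 − 5·102 + 5·71 = -75
  U = 274 + 6·102 = 886
Policy A (M − 8):
  M = 102 − 8 = 94
  T = 71
  D = 80 − 5·94 + 5·71 = -35
  U = 274 + 6·94 = 838
ΔU = 838 − 886 = -48; ΔD = -35 − (-75) = 40
Score = (-5)·(-48) + 2·40 = 320

320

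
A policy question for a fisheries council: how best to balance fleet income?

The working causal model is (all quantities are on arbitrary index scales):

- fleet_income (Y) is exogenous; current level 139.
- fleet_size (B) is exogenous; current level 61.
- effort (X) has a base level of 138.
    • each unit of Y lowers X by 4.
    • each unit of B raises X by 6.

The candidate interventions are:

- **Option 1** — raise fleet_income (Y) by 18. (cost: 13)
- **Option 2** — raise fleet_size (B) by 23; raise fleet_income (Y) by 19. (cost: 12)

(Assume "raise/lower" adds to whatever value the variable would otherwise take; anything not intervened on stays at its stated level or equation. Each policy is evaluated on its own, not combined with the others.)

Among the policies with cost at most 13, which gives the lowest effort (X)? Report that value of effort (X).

-124

Option 1 (Y + 18):
  Y = 139 + 18 = 157
  B = 61
  X = 138 − 4·157 + 6·61 = -124
Option 2 (B + 23, Y + 19):
  Y = 139 + 19 = 158
  B = 61 + 23 = 84
  X = 138 − 4·158 + 6·84 = 10
Comparing — Option 1: X=-124, Option 2: X=10. Lowest is -124 (Option 1).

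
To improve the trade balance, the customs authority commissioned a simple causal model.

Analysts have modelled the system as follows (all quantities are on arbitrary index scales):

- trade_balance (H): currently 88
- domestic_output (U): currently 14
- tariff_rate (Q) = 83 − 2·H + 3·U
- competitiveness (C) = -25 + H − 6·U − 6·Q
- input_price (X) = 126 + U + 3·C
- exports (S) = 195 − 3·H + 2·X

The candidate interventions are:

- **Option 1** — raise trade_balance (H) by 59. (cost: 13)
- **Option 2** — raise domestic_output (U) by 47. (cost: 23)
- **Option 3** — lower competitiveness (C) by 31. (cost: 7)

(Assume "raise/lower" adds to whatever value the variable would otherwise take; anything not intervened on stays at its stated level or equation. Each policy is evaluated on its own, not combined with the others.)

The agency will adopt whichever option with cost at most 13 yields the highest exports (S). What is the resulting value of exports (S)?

6346

Option 1 (H + 59):
  H = 88 + 59 = 147
  U = 14
  Q = 83 − 2·147 + 3·14 = -169
  C = -25 + 147 − 6·14 − 6·(-169) = 1052
  X = 126 + 14 + 3·1052 = 3296
  S = 195 − 3·147 + 2·3296 = 6346
Option 3 (C − 31):
  H = 88
  U = 14
  Q = 83 − 2·88 + 3·14 = -51
  C = -25 + 88 − 6·14 − 6·(-51) (−31 from intervention) = 254
  X = 126 + 14 + 3·254 = 902
  S = 195 − 3·88 + 2·902 = 1735
Comparing — Option 1: S=6346, Option 3: S=1735. Highest is 6346 (Option 1).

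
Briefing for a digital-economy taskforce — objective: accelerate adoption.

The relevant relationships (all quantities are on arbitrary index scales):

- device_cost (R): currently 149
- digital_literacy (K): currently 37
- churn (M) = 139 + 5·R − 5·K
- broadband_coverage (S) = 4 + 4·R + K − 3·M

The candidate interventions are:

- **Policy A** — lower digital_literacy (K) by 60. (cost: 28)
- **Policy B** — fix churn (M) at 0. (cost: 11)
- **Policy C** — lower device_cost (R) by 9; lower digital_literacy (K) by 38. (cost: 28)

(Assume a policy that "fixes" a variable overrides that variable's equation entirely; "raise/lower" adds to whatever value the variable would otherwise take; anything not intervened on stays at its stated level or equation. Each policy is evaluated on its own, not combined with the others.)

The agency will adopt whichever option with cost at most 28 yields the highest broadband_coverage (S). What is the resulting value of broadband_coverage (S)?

637

Policy A (K − 60):
  R = 149
  K = 37 − 60 = -23
  M = 139 + 5·149 − 5·(-23) = 999
  S = 4 + 4·149 + (-23) − 3·999 = -2420
Policy B (M := 0):
  R = 149
  K = 37
  M = 0
  S = 4 + 4·149 + 37 − 3·0 = 637
Policy C (R − 9, K − 38):
  R = 149 − 9 = 140
  K = 37 − 38 = -1
  M = 139 + 5·140 − 5·(-1) = 844
  S = 4 + 4·140 + (-1) − 3·844 = -1969
Comparing — Policy A: S=-2420, Policy B: S=637, Policy C: S=-1969. Highest is 637 (Policy B).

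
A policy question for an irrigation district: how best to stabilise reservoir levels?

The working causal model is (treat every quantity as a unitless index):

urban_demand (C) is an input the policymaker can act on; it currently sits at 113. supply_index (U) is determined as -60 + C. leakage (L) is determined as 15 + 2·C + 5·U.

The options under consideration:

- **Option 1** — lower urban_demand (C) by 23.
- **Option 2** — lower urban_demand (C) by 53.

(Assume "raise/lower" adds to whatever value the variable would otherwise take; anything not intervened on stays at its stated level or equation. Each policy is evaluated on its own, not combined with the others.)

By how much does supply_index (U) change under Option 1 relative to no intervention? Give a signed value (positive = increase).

Baseline:
  C = 113
  U = -60 + 113 = 53
Option 1 (C − 23):
  C = 113 − 23 = 90
  U = -60 + 90 = 30
Change in U: 30 − 53 = -23

-23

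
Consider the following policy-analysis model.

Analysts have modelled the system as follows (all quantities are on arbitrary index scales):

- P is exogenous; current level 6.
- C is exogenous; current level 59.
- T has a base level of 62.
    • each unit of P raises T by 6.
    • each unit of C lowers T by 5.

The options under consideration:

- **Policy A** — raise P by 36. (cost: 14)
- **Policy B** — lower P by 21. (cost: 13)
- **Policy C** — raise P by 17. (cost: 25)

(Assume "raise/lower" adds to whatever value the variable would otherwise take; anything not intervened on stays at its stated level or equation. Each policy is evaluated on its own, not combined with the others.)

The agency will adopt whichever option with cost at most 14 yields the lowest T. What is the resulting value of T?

-323

Policy A (P + 36):
  P = 6 + 36 = 42
  C = 59
  T = 62 + 6·42 − 5·59 = 19
Policy B (P − 21):
  P = 6 − 21 = -15
  C = 59
  T = 62 + 6·(-15) − 5·59 = -323
Comparing — Policy A: T=19, Policy B: T=-323. Lowest is -323 (Policy B).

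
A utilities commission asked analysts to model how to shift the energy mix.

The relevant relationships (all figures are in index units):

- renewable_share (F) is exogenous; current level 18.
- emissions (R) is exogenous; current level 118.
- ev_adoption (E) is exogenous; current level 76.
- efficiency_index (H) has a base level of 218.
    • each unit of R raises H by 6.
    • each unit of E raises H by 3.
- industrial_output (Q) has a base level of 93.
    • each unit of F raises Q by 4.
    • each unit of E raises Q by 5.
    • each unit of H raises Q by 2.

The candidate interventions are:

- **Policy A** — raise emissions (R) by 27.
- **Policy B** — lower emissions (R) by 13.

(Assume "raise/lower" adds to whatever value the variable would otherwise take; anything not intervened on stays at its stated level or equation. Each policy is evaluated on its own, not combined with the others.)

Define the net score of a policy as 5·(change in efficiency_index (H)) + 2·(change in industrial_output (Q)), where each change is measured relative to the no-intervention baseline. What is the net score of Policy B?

-702

Baseline:
  F = 18
  R = 118
  E = 76
  H = 218 + 6·118 + 3·76 = 1154
  Q = 93 + 4·18 + 5·76 + 2·1154 = 2853
Policy B (R − 13):
  F = 18
  R = 118 − 13 = 105
  E = 76
  H = 218 + 6·105 + 3·76 = 1076
  Q = 93 + 4·18 + 5·76 + 2·1076 = 2697
ΔH = 1076 − 1154 = -78; ΔQ = 2697 − 2853 = -156
Score = 5·(-78) + 2·(-156) = -702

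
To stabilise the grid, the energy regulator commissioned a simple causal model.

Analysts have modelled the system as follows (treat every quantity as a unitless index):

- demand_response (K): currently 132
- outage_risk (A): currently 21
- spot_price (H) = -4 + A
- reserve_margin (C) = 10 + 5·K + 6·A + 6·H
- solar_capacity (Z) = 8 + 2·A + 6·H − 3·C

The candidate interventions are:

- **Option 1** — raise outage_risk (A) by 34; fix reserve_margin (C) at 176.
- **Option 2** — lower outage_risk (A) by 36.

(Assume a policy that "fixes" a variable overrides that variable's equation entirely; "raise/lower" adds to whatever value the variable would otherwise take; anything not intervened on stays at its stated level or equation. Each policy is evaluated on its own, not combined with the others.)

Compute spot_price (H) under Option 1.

51

Option 1 (A + 34, C := 176):
  A = 21 + 34 = 55
  H = -4 + 55 = 51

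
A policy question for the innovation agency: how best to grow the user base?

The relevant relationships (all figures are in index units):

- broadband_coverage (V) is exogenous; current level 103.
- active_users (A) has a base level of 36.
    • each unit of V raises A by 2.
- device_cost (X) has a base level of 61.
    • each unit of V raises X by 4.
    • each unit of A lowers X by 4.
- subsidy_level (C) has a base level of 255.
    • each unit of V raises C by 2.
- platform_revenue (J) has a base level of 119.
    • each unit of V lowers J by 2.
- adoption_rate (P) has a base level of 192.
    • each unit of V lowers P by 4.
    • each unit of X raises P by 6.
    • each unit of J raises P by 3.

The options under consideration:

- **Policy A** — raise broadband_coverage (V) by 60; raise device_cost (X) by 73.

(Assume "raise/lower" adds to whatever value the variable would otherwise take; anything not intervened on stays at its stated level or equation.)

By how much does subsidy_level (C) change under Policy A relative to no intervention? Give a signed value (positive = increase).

Baseline:
  V = 103
  C = 255 + 2·103 = 461
Policy A (V + 60, X + 73):
  V = 103 + 60 = 163
  C = 255 + 2·163 = 581
Change in C: 581 − 461 = 120

120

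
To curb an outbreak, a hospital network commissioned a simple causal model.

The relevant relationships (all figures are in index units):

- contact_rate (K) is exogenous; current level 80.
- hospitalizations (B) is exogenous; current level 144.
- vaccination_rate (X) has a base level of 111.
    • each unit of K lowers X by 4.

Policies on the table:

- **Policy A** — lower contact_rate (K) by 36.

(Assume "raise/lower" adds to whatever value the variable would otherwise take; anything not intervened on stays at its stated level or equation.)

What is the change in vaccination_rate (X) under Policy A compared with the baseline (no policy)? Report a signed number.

Baseline:
  K = 80
  X = 111 − 4·80 = -209
Policy A (K − 36):
  K = 80 − 36 = 44
  X = 111 − 4·44 = -65
Change in X: -65 − (-209) = 144

144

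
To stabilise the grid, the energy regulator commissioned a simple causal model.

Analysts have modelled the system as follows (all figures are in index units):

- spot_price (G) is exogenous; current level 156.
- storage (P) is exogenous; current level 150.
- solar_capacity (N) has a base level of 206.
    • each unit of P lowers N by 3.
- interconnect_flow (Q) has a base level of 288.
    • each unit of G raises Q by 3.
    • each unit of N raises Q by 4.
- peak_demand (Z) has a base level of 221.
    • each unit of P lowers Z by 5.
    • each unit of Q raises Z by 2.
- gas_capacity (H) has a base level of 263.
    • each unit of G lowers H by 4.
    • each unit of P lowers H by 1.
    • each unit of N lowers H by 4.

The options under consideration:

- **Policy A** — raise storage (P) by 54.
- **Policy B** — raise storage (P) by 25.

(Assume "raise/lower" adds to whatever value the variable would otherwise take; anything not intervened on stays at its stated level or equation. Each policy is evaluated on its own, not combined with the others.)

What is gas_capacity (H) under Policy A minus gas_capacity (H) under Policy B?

Policy A (P + 54):
  G = 156
  P = 150 + 54 = 204
  N = 206 − 3·204 = -406
  H = 263 − 4·156 − 204 − 4·(-406) = 1059
Policy B (P + 25):
  G = 156
  P = 150 + 25 = 175
  N = 206 − 3·175 = -319
  H = 263 − 4·156 − 175 − 4·(-319) = 740
H: 1059 − 740 = 319

319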